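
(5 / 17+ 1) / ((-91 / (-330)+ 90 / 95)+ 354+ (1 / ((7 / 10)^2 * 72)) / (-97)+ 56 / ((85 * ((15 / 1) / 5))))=983443230 / 270112584947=0.00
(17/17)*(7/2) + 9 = 25/2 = 12.50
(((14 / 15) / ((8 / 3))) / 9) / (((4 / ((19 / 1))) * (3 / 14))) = 931 / 1080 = 0.86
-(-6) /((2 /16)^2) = 384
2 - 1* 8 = -6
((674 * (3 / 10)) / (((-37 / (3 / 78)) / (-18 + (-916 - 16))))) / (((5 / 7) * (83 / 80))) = 10757040 / 39923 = 269.44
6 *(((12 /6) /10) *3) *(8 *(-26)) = -3744 /5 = -748.80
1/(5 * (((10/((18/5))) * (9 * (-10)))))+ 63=78749/1250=63.00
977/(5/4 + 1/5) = 19540/29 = 673.79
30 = 30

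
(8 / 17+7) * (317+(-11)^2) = 55626 / 17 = 3272.12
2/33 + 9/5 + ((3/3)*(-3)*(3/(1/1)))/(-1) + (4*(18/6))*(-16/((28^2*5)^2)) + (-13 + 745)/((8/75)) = 54459697991/7923300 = 6873.36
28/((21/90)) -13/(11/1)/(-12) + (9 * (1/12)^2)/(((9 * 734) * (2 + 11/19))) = 6842028185/56970144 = 120.10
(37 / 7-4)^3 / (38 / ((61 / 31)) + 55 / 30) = 266814 / 2654477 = 0.10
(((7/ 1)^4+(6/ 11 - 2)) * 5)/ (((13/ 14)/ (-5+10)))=9238250/ 143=64603.15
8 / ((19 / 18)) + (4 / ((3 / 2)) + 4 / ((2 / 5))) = 1154 / 57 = 20.25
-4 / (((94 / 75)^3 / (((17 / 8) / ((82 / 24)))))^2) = -462922119140625 / 1159671101955136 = -0.40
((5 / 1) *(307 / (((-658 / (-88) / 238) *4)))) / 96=287045 / 2256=127.24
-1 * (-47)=47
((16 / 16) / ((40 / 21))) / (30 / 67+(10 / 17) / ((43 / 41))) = 1028517 / 1976000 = 0.52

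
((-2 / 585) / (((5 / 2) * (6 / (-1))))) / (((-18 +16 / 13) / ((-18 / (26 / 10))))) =2 / 21255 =0.00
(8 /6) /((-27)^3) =-4 /59049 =-0.00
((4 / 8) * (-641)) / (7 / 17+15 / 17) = -247.66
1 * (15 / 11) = 1.36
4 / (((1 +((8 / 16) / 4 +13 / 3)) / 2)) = 192 / 131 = 1.47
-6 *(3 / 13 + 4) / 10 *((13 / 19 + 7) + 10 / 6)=-451 / 19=-23.74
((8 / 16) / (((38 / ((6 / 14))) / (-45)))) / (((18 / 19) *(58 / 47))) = -705 / 3248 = -0.22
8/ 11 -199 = -2181/ 11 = -198.27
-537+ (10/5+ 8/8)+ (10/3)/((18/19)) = -14323/27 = -530.48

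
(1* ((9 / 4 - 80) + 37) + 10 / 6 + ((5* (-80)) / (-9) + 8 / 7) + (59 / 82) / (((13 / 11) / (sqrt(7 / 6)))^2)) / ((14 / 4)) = 6203032 / 3055689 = 2.03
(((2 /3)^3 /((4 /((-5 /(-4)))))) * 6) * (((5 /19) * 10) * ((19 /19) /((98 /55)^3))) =20796875 /80471916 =0.26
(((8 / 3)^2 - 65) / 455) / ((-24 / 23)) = 11983 / 98280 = 0.12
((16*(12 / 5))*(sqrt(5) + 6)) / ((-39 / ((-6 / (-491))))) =-2304 / 31915 - 384*sqrt(5) / 31915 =-0.10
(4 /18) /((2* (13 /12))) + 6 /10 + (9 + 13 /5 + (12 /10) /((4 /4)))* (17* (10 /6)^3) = 1769233 /1755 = 1008.11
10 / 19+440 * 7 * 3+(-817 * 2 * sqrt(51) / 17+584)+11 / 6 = 1120205 / 114-1634 * sqrt(51) / 17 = 9139.94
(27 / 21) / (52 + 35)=3 / 203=0.01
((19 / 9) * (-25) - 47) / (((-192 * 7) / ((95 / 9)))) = 42655 / 54432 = 0.78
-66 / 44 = -3 / 2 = -1.50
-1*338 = -338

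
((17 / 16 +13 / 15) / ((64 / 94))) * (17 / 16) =3.01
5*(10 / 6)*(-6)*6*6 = -1800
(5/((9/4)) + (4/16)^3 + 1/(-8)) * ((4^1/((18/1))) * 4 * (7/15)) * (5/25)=8519/48600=0.18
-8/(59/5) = -0.68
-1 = -1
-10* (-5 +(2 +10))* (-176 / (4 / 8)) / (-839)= -24640 / 839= -29.37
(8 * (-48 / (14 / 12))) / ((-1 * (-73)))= -2304 / 511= -4.51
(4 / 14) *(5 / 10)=1 / 7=0.14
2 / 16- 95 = -759 / 8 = -94.88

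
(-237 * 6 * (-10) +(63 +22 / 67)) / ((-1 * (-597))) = 956983 / 39999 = 23.93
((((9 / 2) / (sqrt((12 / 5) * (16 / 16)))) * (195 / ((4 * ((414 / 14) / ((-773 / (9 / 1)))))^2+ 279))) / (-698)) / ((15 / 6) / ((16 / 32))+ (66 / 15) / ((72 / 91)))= -85640843925 * sqrt(15) / 1212541693574686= -0.00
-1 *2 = -2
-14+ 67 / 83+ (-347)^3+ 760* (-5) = -3468216104 / 83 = -41785736.19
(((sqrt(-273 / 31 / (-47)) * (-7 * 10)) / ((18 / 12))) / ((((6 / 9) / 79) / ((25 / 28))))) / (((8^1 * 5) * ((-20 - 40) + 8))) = 1975 * sqrt(397761) / 1212224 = 1.03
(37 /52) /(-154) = -37 /8008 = -0.00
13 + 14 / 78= 514 / 39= 13.18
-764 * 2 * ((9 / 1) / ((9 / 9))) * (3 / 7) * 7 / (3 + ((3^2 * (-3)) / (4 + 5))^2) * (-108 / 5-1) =388494 / 5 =77698.80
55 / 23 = 2.39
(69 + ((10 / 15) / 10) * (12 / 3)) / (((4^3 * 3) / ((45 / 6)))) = 2.71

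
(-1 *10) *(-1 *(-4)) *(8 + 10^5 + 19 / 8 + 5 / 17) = -68007255 / 17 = -4000426.76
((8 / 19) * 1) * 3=24 / 19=1.26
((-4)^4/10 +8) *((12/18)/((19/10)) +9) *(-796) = -23759008/95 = -250094.82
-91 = -91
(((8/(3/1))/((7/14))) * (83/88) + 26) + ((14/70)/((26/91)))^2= 104017/3300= 31.52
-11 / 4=-2.75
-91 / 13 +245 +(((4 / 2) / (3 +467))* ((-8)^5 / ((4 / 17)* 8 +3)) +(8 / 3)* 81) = 8298214 / 19505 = 425.44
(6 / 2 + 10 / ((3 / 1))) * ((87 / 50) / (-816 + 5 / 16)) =-4408 / 326275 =-0.01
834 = 834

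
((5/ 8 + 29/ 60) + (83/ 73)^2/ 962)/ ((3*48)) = 341325457/ 44292942720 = 0.01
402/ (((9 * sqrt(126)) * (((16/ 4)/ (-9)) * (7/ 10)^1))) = -335 * sqrt(14)/ 98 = -12.79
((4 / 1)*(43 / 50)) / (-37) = -86 / 925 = -0.09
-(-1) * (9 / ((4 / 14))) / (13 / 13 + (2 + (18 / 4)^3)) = 0.33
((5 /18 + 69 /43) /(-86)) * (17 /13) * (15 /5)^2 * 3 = -74307 /96148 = -0.77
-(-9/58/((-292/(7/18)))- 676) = 22897465/33872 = 676.00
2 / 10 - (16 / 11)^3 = -19149 / 6655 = -2.88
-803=-803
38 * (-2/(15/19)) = -96.27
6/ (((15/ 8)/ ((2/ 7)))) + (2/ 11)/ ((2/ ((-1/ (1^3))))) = 0.82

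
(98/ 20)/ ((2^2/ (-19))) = -931/ 40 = -23.28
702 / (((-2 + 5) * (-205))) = -234 / 205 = -1.14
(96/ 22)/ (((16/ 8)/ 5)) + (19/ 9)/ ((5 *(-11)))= 5381/ 495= 10.87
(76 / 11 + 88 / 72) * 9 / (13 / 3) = 16.89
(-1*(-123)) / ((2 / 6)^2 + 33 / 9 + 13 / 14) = 15498 / 593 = 26.13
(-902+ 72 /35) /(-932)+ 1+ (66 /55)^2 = 277727 /81550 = 3.41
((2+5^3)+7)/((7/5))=670/7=95.71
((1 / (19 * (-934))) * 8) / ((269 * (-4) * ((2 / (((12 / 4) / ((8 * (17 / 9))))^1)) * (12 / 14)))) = 63 / 1298439328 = 0.00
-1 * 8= -8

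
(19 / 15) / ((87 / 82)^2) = 127756 / 113535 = 1.13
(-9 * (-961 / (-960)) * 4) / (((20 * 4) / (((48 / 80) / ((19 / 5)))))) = -8649 / 121600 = -0.07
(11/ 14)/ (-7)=-11/ 98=-0.11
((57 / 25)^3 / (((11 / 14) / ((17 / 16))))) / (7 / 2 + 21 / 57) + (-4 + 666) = 3205814113 / 4812500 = 666.14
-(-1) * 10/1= 10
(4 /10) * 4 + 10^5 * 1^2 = 500008 /5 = 100001.60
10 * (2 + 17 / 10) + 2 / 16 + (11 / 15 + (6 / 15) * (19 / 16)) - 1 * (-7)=136 / 3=45.33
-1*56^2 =-3136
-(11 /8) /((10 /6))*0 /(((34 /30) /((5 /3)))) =0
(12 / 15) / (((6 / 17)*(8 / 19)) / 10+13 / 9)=11628 / 21211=0.55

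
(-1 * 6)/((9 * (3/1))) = -2/9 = -0.22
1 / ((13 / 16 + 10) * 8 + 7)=2 / 187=0.01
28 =28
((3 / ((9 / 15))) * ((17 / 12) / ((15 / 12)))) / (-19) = -17 / 57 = -0.30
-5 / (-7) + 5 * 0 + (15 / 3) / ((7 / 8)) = 45 / 7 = 6.43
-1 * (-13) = 13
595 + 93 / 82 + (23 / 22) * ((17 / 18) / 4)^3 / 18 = 596.13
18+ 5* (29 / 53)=1099 / 53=20.74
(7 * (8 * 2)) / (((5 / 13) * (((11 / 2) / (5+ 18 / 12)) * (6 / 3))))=9464 / 55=172.07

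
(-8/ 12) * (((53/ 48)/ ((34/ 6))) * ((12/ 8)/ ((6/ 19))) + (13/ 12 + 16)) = -12.01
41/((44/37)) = 1517/44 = 34.48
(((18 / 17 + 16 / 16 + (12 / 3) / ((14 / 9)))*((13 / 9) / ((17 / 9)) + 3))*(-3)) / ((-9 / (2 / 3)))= 70528 / 18207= 3.87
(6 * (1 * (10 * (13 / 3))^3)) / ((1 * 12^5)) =274625 / 139968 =1.96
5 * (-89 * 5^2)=-11125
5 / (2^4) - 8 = -123 / 16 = -7.69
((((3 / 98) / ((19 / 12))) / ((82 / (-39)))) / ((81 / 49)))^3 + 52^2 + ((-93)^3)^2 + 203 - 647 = 8257980062654973210680 / 12763686753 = 646990185709.00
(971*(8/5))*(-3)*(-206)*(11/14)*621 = 16396531272/35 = 468472322.06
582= 582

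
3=3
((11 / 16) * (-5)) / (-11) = 5 / 16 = 0.31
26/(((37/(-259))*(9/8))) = -1456/9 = -161.78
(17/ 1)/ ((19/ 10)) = 170/ 19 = 8.95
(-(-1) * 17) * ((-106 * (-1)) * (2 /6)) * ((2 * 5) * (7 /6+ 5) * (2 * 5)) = 3333700 /9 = 370411.11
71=71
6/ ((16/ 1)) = 3/ 8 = 0.38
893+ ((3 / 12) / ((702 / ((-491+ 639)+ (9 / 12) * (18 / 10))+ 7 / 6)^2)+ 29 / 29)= 9884423407215 / 11056312201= 894.01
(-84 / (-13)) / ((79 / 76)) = 6384 / 1027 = 6.22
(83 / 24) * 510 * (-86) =-303365 / 2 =-151682.50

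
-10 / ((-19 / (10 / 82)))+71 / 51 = 57859 / 39729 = 1.46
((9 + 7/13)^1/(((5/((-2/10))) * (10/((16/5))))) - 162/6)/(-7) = 31481/8125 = 3.87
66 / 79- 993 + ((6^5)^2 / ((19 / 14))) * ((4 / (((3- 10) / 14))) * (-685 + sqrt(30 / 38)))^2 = 38157778215621639819 / 28519- 74223440363520 * sqrt(285) / 361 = 1334506412576108.85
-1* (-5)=5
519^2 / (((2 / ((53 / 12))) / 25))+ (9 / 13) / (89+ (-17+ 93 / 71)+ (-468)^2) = 8019491487942429 / 539271512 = 14870971.88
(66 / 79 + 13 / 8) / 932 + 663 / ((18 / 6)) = 130175859 / 589024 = 221.00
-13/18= -0.72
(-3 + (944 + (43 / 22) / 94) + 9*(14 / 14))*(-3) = -5893929 / 2068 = -2850.06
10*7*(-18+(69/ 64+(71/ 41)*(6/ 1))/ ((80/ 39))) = -18234531/ 20992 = -868.64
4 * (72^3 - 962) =1489144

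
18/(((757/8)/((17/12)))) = 0.27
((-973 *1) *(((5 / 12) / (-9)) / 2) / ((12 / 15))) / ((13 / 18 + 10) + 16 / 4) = 4865 / 2544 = 1.91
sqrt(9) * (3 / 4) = 9 / 4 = 2.25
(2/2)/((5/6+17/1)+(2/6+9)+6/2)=6/181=0.03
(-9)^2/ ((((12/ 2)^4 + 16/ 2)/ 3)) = 243/ 1304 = 0.19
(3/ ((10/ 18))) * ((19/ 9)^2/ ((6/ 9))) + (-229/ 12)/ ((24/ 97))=-59081/ 1440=-41.03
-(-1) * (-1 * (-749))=749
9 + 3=12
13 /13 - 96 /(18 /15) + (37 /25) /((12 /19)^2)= -75.29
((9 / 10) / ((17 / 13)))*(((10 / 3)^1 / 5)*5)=39 / 17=2.29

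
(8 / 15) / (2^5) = 1 / 60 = 0.02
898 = 898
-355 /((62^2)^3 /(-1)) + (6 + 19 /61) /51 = 21868091804245 /176705532901824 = 0.12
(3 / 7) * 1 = 3 / 7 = 0.43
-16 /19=-0.84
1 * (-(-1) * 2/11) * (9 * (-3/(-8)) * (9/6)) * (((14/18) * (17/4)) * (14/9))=4.73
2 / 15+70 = 1052 / 15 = 70.13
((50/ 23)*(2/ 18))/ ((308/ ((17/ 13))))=0.00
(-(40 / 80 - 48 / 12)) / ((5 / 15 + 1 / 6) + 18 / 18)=7 / 3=2.33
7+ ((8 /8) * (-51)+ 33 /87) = -1265 /29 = -43.62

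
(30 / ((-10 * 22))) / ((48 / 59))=-59 / 352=-0.17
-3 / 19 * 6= -18 / 19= -0.95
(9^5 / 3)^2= 387420489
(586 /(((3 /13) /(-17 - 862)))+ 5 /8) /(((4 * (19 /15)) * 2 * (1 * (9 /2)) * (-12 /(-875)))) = -3569196.28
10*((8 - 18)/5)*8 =-160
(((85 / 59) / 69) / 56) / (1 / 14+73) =0.00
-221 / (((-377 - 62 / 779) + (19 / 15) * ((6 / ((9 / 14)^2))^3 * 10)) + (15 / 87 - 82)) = -294808686939 / 51098152184476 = -0.01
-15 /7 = -2.14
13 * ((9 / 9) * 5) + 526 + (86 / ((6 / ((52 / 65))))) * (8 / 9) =81161 / 135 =601.19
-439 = -439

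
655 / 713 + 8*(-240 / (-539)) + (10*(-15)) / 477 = 254583445 / 61104813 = 4.17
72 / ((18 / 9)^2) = 18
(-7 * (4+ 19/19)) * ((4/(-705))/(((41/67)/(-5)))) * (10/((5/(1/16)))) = -2345/11562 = -0.20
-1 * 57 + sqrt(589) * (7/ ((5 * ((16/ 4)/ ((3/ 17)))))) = -57 + 21 * sqrt(589)/ 340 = -55.50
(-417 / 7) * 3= -1251 / 7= -178.71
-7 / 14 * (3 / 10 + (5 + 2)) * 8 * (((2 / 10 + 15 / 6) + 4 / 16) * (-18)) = 38763 / 25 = 1550.52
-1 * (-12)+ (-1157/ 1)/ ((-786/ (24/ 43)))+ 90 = 579194/ 5633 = 102.82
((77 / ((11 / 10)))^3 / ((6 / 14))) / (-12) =-600250 / 9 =-66694.44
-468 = -468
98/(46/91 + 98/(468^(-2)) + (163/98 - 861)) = 124852/27344490297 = 0.00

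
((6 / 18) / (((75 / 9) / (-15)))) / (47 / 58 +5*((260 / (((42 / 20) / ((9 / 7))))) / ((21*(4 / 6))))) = -59682 / 5735605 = -0.01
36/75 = 12/25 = 0.48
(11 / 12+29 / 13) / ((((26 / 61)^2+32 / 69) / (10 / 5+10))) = 58.52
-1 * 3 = -3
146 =146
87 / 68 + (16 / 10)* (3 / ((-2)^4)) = 537 / 340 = 1.58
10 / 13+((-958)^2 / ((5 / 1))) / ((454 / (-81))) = -483191396 / 14755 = -32747.64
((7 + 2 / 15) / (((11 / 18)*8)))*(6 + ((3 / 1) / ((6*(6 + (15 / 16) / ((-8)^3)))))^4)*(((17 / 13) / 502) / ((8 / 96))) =0.27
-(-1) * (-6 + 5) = -1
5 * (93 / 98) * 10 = 2325 / 49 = 47.45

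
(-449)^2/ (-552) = -201601/ 552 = -365.22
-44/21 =-2.10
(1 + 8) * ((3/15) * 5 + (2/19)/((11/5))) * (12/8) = 5913/418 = 14.15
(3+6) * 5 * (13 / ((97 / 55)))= 32175 / 97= 331.70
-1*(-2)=2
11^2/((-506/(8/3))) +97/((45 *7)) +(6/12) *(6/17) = -18878/123165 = -0.15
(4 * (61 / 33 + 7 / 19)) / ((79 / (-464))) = -2579840 / 49533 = -52.08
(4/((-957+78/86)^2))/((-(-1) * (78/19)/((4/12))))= 35131/98876497824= 0.00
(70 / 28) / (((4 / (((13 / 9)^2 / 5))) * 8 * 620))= 169 / 3214080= 0.00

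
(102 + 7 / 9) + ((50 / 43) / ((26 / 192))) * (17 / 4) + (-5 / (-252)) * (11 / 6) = 117744145 / 845208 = 139.31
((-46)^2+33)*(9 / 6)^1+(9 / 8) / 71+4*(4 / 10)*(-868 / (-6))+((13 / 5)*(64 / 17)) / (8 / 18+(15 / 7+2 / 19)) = 1614549607157 / 466819320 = 3458.62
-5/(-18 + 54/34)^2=-1445/77841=-0.02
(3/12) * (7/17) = 7/68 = 0.10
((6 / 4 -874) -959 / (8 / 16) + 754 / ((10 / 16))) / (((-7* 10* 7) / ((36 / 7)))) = 20367 / 1225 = 16.63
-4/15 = -0.27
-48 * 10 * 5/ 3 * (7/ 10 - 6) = 4240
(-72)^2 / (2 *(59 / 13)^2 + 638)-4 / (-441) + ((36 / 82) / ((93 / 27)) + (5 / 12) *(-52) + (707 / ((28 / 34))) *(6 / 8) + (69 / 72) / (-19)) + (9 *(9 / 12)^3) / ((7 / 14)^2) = 394299198429301 / 611208098928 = 645.11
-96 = -96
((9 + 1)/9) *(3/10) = 1/3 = 0.33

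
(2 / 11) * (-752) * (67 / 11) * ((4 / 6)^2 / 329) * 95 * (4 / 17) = -3258880 / 129591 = -25.15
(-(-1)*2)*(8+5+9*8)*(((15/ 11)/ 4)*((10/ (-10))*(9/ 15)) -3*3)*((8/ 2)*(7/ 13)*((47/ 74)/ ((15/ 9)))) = -1284.35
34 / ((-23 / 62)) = -2108 / 23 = -91.65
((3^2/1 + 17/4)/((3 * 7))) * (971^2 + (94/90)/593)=333366185749/560385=594887.77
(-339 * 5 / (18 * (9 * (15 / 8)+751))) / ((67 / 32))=-72320 / 1234743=-0.06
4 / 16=1 / 4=0.25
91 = 91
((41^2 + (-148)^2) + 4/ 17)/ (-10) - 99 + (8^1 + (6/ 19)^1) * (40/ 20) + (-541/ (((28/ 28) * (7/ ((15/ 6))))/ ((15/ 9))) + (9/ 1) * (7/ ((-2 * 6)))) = -375529367/ 135660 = -2768.17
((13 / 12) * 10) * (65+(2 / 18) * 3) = 6370 / 9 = 707.78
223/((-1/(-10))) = 2230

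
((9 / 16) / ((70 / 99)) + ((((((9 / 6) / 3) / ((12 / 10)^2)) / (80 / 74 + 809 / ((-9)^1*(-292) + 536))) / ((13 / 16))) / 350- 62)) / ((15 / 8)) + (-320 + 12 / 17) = -230044948846613 / 653655611700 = -351.94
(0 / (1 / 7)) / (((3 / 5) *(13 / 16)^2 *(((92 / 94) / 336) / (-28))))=0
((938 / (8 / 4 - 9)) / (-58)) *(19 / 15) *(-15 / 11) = -1273 / 319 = -3.99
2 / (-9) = -2 / 9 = -0.22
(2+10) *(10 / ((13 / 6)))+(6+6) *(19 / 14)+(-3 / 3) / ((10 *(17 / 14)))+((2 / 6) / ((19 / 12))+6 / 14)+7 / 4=43488163 / 587860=73.98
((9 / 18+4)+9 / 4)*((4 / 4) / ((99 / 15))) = 45 / 44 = 1.02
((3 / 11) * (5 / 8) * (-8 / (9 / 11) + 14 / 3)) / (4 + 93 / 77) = -805 / 4812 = -0.17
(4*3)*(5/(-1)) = -60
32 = 32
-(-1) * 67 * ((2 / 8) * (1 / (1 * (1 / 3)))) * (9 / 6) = 603 / 8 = 75.38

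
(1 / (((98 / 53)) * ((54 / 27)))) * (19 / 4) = 1007 / 784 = 1.28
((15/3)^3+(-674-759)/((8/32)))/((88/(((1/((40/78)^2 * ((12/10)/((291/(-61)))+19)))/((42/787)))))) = -10333934091/42676480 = -242.15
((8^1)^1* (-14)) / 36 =-28 / 9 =-3.11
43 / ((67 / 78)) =3354 / 67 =50.06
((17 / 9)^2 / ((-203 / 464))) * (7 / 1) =-57.09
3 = 3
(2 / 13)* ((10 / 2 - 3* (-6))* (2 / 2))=3.54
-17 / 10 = -1.70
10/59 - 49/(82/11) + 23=80293/4838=16.60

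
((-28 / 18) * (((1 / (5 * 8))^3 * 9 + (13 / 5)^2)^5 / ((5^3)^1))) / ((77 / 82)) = -621530403522921856371796968209 / 3321888768000000000000000000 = -187.10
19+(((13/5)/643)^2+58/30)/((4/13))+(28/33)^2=292697166382/11256149025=26.00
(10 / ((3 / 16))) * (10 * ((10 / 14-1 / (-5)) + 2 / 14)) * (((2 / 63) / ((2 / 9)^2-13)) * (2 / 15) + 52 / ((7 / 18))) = 3875080448 / 51401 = 75389.20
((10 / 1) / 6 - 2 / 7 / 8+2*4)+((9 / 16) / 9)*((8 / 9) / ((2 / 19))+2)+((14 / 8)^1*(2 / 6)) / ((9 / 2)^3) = 1260253 / 122472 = 10.29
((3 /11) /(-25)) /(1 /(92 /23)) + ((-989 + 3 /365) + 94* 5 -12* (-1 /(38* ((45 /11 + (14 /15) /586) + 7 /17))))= -732777368047266 /1411996826075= -518.97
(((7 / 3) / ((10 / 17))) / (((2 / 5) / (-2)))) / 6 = -119 / 36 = -3.31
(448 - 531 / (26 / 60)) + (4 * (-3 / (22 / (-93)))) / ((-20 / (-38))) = -486917 / 715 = -681.00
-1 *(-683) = 683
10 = 10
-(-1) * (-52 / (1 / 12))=-624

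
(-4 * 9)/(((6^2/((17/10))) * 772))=-17/7720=-0.00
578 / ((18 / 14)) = 4046 / 9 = 449.56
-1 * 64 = -64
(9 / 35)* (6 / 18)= 3 / 35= 0.09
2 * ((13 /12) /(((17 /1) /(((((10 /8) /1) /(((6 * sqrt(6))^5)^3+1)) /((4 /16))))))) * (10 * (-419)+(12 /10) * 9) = 135824 /5301227514236492681687258182006603725 - 5959128767557363826688 * sqrt(6) /1767075838078830893895752727335534575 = -0.00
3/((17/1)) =3/17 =0.18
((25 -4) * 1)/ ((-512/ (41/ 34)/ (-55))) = 47355/ 17408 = 2.72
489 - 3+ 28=514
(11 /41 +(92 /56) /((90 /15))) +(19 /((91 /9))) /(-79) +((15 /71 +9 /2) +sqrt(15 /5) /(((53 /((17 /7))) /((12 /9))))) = 68 * sqrt(3) /1113 +1313285153 /251126148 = 5.34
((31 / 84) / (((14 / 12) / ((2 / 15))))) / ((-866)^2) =31 / 551217660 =0.00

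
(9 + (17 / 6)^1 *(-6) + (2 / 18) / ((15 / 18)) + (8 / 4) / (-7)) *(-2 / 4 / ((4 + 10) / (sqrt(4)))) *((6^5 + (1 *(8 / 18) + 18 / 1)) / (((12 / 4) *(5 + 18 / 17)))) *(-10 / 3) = -1020822800 / 1226421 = -832.36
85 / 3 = 28.33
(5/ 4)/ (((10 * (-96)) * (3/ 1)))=-1/ 2304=-0.00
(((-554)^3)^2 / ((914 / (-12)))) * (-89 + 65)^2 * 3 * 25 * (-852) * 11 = 70230517003111422269030400 / 457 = 153677280094335716124793.00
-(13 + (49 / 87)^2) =-100798 / 7569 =-13.32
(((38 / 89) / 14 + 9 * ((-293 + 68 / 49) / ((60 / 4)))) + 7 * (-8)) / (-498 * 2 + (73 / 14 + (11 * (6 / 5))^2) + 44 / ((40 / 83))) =0.32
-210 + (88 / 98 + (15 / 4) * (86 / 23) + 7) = -188.08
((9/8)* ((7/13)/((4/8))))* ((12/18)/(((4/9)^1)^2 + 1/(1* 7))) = 11907/5018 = 2.37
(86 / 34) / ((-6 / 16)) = -344 / 51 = -6.75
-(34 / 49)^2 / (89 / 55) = -63580 / 213689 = -0.30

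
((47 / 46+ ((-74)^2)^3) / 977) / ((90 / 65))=32731827041953 / 269652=121385441.39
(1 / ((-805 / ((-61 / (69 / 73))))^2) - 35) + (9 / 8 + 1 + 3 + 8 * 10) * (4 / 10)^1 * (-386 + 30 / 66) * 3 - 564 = -5427653931959719 / 135750869100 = -39982.46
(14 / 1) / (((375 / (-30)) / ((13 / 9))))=-364 / 225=-1.62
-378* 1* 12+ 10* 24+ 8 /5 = -21472 /5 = -4294.40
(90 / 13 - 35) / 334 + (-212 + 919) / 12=1532707 / 26052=58.83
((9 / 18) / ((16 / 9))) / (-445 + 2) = -9 / 14176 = -0.00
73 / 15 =4.87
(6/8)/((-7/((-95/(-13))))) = -285/364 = -0.78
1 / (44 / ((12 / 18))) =1 / 66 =0.02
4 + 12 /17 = 80 /17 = 4.71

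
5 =5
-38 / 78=-19 / 39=-0.49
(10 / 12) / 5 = 1 / 6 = 0.17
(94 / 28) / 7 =47 / 98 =0.48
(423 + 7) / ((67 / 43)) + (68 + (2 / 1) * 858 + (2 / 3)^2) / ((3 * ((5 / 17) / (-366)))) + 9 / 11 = -4907828119 / 6633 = -739910.77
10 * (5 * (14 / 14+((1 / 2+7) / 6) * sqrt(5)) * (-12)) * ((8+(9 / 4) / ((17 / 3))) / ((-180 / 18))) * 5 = 42825 / 17+214125 * sqrt(5) / 68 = 9560.27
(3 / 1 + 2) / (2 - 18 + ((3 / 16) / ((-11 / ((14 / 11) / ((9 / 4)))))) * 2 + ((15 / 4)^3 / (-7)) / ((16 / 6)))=-1300992 / 4903267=-0.27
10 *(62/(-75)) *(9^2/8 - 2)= -403/6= -67.17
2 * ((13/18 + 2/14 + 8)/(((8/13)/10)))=72605/252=288.12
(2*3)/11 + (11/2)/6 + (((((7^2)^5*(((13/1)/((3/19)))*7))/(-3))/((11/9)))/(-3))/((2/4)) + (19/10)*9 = 591999643427/20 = 29599982171.35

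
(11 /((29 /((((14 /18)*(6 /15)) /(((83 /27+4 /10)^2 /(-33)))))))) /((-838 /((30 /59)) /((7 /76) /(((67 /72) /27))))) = 2143478700 /4096774329773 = 0.00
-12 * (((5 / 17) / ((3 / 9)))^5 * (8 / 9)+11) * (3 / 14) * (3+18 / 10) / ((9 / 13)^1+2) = -91503886032 / 1739324825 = -52.61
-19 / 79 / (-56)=19 / 4424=0.00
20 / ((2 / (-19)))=-190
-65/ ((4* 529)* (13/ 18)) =-45/ 1058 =-0.04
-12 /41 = -0.29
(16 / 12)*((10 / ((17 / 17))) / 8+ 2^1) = 4.33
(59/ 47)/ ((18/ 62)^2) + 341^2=442738466/ 3807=116295.89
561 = 561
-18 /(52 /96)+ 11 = -289 /13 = -22.23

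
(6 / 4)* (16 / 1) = 24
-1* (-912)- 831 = 81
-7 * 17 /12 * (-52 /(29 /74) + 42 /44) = 10001593 /7656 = 1306.37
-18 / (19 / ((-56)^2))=-56448 / 19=-2970.95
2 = 2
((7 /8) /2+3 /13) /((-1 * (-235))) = 139 /48880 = 0.00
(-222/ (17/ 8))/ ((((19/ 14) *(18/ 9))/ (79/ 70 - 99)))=357864/ 95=3766.99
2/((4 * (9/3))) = 0.17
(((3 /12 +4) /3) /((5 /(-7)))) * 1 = -1.98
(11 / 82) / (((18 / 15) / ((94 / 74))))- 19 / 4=-20971 / 4551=-4.61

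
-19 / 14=-1.36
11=11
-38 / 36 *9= -19 / 2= -9.50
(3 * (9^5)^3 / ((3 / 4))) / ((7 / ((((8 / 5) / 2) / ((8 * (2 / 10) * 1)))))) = 411782264189298 / 7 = 58826037741328.29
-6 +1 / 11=-65 / 11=-5.91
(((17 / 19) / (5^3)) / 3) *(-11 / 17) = -11 / 7125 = -0.00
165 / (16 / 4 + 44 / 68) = 2805 / 79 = 35.51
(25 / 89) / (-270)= -5 / 4806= -0.00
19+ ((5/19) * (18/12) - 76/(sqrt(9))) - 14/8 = -1753/228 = -7.69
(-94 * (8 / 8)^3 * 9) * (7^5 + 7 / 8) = -14219462.25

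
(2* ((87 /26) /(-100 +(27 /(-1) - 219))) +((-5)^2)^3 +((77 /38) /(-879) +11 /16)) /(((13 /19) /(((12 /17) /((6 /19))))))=178420210728421 /3495107928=51048.56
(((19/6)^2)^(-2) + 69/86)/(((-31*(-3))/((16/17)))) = 24276280/2953204181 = 0.01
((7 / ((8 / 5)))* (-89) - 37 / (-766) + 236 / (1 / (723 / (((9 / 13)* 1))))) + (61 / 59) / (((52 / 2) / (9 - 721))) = 1734682396675 / 7050264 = 246045.03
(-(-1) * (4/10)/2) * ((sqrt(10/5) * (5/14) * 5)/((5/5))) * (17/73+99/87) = 7255 * sqrt(2)/14819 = 0.69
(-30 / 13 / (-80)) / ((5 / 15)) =9 / 104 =0.09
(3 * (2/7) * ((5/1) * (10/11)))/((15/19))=4.94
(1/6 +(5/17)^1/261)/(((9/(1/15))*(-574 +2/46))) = -34247/15814665990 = -0.00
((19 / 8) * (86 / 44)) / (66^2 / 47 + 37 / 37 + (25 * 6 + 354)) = 38399 / 4944016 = 0.01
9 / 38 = 0.24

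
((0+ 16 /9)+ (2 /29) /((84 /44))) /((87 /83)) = 275062 /158949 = 1.73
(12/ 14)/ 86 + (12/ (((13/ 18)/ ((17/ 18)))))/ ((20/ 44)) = 675639/ 19565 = 34.53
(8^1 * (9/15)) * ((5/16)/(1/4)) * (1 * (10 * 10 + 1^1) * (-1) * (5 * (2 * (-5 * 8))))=242400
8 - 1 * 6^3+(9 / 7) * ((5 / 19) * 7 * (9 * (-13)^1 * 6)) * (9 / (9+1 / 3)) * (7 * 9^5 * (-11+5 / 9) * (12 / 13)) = 121391749268 / 19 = 6389039435.16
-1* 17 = -17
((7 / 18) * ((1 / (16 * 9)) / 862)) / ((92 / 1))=7 / 205555968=0.00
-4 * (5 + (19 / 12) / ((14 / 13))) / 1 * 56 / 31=-4348 / 93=-46.75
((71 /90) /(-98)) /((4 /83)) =-5893 /35280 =-0.17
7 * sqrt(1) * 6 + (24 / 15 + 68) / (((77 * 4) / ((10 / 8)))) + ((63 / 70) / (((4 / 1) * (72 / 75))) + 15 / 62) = 6532173 / 152768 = 42.76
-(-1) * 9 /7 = 1.29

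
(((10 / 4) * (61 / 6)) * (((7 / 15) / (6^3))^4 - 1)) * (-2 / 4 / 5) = 6722175951213539 / 2644790538240000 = 2.54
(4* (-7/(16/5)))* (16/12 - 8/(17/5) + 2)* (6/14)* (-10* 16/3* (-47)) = -470000/51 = -9215.69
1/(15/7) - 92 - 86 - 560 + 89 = -9728/15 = -648.53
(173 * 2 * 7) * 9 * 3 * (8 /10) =52315.20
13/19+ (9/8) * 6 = 565/76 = 7.43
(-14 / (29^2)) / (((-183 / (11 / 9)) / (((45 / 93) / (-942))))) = -385 / 6741413109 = -0.00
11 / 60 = 0.18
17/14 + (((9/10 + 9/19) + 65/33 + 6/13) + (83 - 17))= 20260714/285285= 71.02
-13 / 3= -4.33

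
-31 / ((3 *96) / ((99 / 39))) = -341 / 1248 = -0.27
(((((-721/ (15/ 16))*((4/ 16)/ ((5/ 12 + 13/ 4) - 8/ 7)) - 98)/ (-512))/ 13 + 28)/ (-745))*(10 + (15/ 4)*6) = -24716839/ 20216320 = -1.22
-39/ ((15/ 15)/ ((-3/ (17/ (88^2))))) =906048/ 17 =53296.94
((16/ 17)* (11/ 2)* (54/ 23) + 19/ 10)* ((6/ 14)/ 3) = 54949/ 27370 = 2.01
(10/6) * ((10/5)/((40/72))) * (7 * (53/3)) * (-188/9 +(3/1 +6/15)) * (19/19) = -583954/45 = -12976.76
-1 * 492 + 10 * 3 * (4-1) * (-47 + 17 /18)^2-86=3425801 /18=190322.28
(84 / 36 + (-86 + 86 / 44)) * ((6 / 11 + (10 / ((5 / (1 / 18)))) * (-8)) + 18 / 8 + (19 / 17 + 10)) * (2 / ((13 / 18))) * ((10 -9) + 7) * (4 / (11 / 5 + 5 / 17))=-9457056940 / 250107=-37812.04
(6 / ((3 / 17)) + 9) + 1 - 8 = 36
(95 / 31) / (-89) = -0.03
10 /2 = 5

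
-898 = -898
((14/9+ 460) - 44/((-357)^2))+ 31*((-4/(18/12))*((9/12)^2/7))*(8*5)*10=-93275150/42483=-2195.59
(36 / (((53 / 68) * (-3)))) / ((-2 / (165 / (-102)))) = -660 / 53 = -12.45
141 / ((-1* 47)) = -3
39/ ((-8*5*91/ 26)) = -39/ 140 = -0.28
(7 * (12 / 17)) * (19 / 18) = 266 / 51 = 5.22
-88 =-88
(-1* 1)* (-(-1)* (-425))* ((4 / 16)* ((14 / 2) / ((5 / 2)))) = 595 / 2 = 297.50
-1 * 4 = -4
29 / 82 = 0.35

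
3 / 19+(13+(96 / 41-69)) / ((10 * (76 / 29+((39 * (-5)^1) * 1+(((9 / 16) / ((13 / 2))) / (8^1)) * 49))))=670214537 / 3605943481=0.19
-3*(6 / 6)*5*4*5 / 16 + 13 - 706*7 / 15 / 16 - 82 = -13001 / 120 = -108.34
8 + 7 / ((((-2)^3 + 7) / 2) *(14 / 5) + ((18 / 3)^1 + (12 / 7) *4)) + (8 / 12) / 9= 94033 / 10827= 8.69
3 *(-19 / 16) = -3.56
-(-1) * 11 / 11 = 1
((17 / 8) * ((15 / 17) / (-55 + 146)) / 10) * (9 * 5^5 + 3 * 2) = 84393 / 1456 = 57.96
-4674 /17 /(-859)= 0.32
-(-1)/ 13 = 1/ 13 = 0.08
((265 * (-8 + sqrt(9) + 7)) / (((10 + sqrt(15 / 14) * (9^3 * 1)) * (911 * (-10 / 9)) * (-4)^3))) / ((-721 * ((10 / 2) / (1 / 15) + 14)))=477 / 212993143630256- 347733 * sqrt(210) / 29819040108235840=-0.00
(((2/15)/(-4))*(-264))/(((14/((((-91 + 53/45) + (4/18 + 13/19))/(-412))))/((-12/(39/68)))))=-12636712/4452175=-2.84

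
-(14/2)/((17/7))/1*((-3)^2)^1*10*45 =-198450/17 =-11673.53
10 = 10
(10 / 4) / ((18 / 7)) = 0.97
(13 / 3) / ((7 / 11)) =143 / 21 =6.81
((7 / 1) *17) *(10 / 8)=595 / 4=148.75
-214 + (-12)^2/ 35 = -7346/ 35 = -209.89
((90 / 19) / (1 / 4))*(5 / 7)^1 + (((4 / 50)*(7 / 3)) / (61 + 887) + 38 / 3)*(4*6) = 250228324 / 788025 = 317.54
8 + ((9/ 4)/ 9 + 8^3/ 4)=545/ 4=136.25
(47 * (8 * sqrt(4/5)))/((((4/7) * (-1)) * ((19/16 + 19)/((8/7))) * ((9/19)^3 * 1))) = -8687104 * sqrt(5)/61965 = -313.48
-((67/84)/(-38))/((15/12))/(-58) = -67/231420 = -0.00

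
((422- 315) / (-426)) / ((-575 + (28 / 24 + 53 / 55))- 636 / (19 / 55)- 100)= 111815 / 1119122803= 0.00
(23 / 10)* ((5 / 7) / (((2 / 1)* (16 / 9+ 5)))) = 207 / 1708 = 0.12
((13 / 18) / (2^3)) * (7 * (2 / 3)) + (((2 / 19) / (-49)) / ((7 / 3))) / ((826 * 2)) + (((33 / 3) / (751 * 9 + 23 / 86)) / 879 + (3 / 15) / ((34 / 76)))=0.87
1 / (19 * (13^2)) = 0.00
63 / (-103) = -63 / 103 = -0.61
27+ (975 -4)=998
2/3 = 0.67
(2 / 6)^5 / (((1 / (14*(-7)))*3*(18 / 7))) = -343 / 6561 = -0.05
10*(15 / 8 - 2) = -5 / 4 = -1.25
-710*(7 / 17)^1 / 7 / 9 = -710 / 153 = -4.64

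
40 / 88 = 5 / 11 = 0.45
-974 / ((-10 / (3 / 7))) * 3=4383 / 35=125.23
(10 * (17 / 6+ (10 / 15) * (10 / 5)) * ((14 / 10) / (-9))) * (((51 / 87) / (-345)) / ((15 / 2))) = 238 / 162081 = 0.00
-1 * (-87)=87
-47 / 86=-0.55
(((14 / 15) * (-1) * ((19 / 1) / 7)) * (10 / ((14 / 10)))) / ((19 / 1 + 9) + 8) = -95 / 189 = -0.50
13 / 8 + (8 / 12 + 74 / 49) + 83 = 102079 / 1176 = 86.80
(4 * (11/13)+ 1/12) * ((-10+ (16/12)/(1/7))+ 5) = 541/36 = 15.03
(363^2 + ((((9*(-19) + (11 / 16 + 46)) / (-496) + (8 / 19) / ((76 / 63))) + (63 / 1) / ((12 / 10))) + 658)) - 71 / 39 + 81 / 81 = 132479.28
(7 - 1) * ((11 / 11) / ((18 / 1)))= 1 / 3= 0.33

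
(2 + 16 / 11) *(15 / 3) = 190 / 11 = 17.27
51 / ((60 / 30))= 25.50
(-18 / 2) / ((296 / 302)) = -1359 / 148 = -9.18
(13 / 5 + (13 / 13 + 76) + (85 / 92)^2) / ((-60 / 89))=-303026933 / 2539200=-119.34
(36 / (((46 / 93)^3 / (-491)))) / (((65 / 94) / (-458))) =76513167827658 / 790855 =96747403.54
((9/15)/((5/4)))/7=12/175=0.07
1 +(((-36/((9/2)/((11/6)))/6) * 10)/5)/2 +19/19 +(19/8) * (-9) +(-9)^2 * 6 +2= 33565/72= 466.18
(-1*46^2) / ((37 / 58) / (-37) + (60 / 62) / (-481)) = 109903.14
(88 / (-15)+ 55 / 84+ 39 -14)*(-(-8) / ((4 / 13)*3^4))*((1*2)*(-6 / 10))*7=-108043 / 2025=-53.35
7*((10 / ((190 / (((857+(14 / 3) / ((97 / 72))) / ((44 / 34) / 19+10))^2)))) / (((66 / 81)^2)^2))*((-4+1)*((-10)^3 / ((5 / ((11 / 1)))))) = 40292295.06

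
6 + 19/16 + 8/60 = 1757/240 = 7.32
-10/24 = -5/12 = -0.42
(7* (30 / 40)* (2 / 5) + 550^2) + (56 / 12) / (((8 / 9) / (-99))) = 6039647 / 20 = 301982.35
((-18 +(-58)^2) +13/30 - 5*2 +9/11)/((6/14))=7709051/990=7786.92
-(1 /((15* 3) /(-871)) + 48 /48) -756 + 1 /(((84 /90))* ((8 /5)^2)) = -29724949 /40320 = -737.23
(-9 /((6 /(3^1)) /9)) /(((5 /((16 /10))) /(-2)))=648 /25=25.92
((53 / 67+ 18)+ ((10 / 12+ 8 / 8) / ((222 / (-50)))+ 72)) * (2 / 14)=4032853 / 312354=12.91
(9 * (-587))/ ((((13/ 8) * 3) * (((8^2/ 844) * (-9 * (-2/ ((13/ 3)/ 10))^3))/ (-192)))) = 20931833/ 6750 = 3101.01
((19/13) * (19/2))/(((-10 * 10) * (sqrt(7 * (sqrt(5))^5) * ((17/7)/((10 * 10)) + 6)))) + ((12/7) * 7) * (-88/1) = -1056 -361 * 5^(3/4) * sqrt(7)/2741050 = -1056.00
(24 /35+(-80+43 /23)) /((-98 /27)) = 1683261 /78890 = 21.34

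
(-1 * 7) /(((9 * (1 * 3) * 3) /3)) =-7 /27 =-0.26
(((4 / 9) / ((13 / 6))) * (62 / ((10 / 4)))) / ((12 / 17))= 4216 / 585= 7.21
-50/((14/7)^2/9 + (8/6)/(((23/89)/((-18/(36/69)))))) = 225/799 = 0.28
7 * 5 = 35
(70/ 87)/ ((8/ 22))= 385/ 174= 2.21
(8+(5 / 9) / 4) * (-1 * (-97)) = 28421 / 36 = 789.47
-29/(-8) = 29/8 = 3.62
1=1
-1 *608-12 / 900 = -45601 / 75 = -608.01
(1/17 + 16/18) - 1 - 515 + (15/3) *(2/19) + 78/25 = -37166429/72675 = -511.41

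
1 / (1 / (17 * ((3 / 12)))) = 17 / 4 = 4.25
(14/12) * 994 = 1159.67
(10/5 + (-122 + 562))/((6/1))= 221/3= 73.67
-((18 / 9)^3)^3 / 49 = -512 / 49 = -10.45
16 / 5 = 3.20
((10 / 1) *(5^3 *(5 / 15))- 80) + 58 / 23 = 23404 / 69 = 339.19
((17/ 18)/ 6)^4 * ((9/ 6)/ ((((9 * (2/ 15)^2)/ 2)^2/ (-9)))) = -52200625/ 40310784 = -1.29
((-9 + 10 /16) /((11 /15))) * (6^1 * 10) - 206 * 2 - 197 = -28473 /22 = -1294.23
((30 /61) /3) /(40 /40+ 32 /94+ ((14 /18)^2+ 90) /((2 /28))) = 7614 /58976813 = 0.00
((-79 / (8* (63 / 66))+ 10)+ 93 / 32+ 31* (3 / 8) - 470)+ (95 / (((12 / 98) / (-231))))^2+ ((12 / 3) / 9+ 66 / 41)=2654820778079431 / 82656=32118911852.49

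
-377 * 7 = -2639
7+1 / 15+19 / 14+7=3239 / 210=15.42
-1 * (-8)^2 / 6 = -32 / 3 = -10.67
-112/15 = -7.47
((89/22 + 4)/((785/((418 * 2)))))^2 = 45239076/616225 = 73.41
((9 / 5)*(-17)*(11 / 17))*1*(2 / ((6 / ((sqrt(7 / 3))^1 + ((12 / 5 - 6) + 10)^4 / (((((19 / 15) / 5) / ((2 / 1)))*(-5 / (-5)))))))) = -207618048 / 2375 - 11*sqrt(21) / 5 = -87428.21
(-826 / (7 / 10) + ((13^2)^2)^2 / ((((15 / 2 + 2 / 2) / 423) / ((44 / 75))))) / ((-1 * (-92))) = 2530396571167 / 9775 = 258864099.35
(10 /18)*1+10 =95 /9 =10.56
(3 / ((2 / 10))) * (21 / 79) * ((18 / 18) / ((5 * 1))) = 63 / 79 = 0.80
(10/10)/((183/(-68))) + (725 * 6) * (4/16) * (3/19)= 1191491/6954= 171.34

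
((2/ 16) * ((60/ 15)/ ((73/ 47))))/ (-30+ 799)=47/ 112274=0.00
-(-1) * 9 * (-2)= -18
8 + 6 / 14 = 59 / 7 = 8.43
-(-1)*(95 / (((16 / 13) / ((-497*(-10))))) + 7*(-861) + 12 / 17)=51352999 / 136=377595.58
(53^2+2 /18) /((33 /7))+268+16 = 261322 /297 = 879.87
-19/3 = -6.33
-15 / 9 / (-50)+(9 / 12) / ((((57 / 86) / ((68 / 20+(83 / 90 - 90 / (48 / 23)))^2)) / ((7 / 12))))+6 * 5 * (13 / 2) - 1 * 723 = 27533458381 / 59097600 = 465.90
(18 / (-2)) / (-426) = 3 / 142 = 0.02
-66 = -66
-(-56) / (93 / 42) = 784 / 31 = 25.29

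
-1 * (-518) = 518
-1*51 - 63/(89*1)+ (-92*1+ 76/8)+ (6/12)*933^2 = 38724816/89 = 435110.29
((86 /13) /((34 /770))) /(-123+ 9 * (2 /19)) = -629090 /512499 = -1.23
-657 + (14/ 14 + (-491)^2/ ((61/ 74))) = 17799978/ 61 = 291802.92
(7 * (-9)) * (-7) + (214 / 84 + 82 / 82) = 18671 / 42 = 444.55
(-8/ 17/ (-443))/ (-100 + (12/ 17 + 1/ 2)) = -16/ 1488037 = -0.00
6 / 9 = 2 / 3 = 0.67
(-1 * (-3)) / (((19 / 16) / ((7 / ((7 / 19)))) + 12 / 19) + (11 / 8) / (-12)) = 5472 / 1057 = 5.18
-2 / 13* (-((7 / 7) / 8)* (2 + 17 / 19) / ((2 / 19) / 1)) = 55 / 104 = 0.53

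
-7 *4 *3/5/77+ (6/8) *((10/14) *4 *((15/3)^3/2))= 102957/770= 133.71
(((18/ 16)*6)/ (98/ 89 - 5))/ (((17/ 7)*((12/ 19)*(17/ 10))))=-0.66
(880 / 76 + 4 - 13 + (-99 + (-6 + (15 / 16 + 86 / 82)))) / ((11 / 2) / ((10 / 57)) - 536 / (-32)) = -6259095 / 2997592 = -2.09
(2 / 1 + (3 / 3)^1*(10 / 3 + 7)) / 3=37 / 9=4.11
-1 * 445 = -445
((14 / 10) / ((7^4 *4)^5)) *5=1 / 11672468669822098432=0.00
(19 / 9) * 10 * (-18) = -380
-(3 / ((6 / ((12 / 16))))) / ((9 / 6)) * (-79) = 79 / 4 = 19.75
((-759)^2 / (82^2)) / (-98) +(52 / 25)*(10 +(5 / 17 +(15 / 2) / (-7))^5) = 7756363542013207 / 401146050229190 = 19.34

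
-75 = -75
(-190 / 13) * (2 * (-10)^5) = 38000000 / 13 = 2923076.92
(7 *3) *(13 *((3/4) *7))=5733/4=1433.25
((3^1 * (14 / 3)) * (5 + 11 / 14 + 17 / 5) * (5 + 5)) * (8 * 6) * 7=432096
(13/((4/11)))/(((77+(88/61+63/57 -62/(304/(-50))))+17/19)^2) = 768356732/176573922849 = 0.00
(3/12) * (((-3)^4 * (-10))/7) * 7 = -405/2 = -202.50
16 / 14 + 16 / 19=264 / 133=1.98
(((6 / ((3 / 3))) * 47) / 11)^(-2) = 121 / 79524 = 0.00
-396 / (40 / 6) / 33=-9 / 5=-1.80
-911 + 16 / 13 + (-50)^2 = 20673 / 13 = 1590.23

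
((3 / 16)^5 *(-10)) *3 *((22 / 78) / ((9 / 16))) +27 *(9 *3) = 729.00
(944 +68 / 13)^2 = 901039.05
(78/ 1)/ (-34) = -39/ 17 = -2.29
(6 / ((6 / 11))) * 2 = 22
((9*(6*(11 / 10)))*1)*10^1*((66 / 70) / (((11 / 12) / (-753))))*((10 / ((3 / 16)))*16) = -392585801.14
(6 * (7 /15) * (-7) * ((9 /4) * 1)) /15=-147 /50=-2.94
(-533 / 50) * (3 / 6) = -533 / 100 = -5.33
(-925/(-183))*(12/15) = 740/183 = 4.04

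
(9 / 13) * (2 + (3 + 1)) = 54 / 13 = 4.15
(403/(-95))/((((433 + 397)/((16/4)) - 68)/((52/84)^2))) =-4394/377055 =-0.01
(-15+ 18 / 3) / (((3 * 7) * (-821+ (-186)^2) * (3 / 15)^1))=-3 / 47285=-0.00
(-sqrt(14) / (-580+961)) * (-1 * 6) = 2 * sqrt(14) / 127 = 0.06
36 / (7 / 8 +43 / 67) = 23.73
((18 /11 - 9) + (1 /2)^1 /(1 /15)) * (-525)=-1575 /22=-71.59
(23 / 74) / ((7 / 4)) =46 / 259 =0.18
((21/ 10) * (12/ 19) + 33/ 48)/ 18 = 3061/ 27360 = 0.11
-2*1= -2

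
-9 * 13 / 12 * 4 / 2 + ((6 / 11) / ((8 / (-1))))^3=-1661115 / 85184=-19.50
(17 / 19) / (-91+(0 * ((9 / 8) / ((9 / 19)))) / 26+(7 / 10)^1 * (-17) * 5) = -34 / 5719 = -0.01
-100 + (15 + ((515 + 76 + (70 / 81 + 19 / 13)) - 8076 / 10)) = -1575679 / 5265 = -299.27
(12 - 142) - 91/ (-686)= -129.87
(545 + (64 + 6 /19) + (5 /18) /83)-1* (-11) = 17608379 /28386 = 620.32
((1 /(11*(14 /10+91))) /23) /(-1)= -0.00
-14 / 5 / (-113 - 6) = 2 / 85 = 0.02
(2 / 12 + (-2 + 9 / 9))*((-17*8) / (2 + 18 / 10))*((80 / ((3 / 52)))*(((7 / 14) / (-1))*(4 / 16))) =-884000 / 171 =-5169.59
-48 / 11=-4.36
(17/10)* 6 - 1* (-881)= 4456/5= 891.20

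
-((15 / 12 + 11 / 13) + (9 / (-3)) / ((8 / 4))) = -0.60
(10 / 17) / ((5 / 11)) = 1.29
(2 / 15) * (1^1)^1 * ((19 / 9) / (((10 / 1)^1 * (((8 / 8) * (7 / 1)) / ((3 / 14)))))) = 19 / 22050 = 0.00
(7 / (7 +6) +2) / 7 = 33 / 91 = 0.36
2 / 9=0.22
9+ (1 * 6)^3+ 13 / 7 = 1588 / 7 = 226.86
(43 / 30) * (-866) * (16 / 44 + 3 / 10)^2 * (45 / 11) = -297661953 / 133100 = -2236.38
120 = 120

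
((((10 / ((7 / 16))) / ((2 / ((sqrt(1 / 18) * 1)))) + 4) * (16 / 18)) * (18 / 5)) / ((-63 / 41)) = -2624 / 315-5248 * sqrt(2) / 1323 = -13.94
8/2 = 4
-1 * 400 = -400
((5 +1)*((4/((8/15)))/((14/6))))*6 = 810/7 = 115.71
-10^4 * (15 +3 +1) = -190000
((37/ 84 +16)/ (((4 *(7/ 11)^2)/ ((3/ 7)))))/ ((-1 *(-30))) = 167101/ 1152480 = 0.14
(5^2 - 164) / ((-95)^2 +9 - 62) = -139 / 8972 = -0.02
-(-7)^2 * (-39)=1911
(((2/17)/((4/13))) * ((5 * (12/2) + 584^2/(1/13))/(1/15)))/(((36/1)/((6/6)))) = 144097135/204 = 706358.50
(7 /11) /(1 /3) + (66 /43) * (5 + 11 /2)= 18.03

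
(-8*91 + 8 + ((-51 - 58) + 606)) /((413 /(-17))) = 3791 /413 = 9.18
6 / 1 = 6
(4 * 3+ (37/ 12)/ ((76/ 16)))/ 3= 4.22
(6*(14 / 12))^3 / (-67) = -343 / 67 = -5.12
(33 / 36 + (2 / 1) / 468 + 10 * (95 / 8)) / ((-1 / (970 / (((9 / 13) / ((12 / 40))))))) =-2716291 / 54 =-50301.69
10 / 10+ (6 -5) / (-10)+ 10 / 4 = 17 / 5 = 3.40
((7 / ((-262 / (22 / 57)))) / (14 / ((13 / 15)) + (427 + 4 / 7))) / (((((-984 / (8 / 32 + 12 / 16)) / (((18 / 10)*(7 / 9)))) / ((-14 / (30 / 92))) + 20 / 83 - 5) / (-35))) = 4588092509 / 65499126349341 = 0.00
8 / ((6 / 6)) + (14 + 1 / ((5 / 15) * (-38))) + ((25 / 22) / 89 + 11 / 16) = 6732467 / 297616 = 22.62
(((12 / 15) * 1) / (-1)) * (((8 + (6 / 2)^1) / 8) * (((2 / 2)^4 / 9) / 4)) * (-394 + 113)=3091 / 360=8.59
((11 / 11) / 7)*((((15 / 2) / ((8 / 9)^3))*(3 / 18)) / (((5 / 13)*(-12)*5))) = -3159 / 286720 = -0.01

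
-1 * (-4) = 4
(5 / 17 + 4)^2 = 5329 / 289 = 18.44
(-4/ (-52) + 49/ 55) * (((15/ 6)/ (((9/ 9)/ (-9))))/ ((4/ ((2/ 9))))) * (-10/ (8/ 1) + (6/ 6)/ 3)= 173/ 156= 1.11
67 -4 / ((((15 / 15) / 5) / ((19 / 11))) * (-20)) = 756 / 11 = 68.73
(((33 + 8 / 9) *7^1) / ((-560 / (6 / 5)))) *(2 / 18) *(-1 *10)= 0.56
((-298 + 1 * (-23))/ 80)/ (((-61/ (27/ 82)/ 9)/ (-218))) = -42.49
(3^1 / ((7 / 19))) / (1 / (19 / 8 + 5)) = 3363 / 56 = 60.05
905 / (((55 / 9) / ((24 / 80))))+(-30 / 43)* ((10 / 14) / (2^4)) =5879823 / 132440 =44.40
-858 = -858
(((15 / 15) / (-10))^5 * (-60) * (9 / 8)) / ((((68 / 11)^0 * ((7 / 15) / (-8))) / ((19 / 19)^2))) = -81 / 7000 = -0.01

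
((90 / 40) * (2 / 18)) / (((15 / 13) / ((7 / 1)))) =91 / 60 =1.52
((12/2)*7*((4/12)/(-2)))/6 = -7/6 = -1.17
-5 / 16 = -0.31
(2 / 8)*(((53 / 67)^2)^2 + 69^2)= 47973688781 / 40302242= 1190.35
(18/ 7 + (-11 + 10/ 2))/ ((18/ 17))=-68/ 21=-3.24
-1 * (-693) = 693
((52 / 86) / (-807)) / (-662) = 13 / 11486031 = 0.00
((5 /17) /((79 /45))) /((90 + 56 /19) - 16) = 4275 /1963466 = 0.00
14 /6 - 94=-275 /3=-91.67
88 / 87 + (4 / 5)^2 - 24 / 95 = 57808 / 41325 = 1.40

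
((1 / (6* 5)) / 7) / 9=1 / 1890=0.00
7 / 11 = 0.64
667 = 667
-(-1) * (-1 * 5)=-5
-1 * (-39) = 39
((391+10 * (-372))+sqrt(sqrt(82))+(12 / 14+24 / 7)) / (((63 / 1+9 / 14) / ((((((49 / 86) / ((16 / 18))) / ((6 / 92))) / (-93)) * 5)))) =131143355 / 4750812 - 39445 * 82^(1 / 4) / 4750812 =27.58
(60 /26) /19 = 30 /247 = 0.12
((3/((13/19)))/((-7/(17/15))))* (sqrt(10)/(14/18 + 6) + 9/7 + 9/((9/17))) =-13.31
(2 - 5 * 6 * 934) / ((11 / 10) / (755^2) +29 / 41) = -6548093784500 / 165307701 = -39611.55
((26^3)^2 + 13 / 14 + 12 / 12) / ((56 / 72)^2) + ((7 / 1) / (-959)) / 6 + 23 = 510656717.13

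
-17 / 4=-4.25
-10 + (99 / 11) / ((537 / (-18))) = -10.30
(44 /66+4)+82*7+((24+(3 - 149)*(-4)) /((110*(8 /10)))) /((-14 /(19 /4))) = 576.32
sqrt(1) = 1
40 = 40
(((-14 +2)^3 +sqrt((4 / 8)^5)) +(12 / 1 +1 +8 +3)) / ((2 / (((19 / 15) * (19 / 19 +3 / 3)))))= -10792 / 5 +19 * sqrt(2) / 120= -2158.18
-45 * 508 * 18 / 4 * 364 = -37444680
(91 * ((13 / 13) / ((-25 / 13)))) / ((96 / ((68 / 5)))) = -20111 / 3000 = -6.70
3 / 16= 0.19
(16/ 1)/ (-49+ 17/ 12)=-192/ 571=-0.34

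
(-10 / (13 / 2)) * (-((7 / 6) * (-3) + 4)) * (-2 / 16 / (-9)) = 5 / 468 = 0.01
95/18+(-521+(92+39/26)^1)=-3800/9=-422.22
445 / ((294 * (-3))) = -445 / 882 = -0.50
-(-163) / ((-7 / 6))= -978 / 7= -139.71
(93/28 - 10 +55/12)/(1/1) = -44/21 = -2.10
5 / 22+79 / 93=1.08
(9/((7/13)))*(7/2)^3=5733/8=716.62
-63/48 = -21/16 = -1.31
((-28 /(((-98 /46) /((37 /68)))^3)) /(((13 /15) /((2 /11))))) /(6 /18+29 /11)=27733277295 /841581885872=0.03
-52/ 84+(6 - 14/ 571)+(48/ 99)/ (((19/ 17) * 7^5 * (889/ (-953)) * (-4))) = 28653120645113/ 5349283438191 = 5.36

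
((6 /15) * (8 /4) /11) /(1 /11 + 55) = 2 /1515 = 0.00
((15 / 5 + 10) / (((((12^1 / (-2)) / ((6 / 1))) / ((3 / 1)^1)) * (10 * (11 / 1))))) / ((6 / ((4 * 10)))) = -26 / 11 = -2.36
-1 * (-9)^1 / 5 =9 / 5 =1.80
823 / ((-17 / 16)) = -13168 / 17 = -774.59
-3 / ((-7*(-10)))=-3 / 70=-0.04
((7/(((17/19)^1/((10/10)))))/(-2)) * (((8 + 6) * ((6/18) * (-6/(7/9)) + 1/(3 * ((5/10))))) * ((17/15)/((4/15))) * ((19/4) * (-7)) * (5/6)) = -442225/36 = -12284.03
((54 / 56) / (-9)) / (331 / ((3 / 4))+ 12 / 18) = -3 / 12376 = -0.00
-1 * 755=-755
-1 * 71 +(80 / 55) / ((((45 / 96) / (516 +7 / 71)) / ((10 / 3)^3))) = 3747751669 / 63261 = 59242.69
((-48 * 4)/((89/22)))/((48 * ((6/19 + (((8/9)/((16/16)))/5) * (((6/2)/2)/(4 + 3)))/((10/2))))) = -438900/31417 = -13.97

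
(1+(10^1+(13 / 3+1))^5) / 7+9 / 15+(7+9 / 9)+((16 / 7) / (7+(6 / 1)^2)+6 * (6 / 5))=44287889822 / 365715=121099.46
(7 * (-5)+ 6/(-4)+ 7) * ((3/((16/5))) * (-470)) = 207975/16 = 12998.44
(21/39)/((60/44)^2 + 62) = 0.01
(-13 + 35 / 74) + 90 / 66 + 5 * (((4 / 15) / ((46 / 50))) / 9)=-5561627 / 505494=-11.00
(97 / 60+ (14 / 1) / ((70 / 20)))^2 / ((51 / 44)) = 1249259 / 45900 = 27.22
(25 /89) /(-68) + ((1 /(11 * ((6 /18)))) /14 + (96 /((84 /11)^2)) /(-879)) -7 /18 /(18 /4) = -5647078201 /77417710524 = -0.07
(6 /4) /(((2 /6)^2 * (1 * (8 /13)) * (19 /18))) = 3159 /152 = 20.78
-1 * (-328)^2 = -107584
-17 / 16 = -1.06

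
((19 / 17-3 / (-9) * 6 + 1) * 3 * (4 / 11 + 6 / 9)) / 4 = 35 / 11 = 3.18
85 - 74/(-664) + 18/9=28921/332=87.11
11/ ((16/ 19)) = 209/ 16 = 13.06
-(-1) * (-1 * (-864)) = 864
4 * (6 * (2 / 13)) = 48 / 13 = 3.69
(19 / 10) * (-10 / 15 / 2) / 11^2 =-19 / 3630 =-0.01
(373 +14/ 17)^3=256653188875/ 4913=52239606.94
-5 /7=-0.71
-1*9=-9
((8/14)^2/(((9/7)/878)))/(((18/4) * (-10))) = -14048/2835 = -4.96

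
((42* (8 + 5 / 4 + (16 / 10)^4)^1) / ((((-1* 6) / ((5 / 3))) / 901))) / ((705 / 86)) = -10714880309 / 528750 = -20264.55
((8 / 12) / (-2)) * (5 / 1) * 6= -10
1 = 1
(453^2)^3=8641501547944329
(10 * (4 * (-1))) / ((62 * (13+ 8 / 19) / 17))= -0.82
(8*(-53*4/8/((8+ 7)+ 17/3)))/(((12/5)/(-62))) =265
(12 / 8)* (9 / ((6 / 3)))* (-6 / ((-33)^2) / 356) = -9 / 86152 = -0.00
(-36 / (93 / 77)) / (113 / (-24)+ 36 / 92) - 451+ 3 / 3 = -32732802 / 73873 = -443.10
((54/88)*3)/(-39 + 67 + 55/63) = 5103/80036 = 0.06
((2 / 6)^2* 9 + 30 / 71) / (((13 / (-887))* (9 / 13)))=-89587 / 639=-140.20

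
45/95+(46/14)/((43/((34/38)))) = 3100/5719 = 0.54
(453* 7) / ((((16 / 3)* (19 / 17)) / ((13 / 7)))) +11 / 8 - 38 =289205 / 304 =951.33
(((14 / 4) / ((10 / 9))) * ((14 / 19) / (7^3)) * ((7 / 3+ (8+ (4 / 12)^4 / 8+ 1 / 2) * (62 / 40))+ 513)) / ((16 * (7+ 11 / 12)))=6849499 / 242592000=0.03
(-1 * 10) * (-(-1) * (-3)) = 30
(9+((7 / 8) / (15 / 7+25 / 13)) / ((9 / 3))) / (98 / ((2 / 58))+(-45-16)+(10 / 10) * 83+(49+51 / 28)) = 0.00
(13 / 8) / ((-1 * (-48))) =13 / 384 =0.03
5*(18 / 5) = 18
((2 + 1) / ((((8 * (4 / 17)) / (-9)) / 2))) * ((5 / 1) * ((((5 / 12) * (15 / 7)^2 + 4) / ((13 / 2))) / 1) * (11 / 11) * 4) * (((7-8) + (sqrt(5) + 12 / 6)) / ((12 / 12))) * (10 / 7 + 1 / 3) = -32805495 * sqrt(5) / 35672-32805495 / 35672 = -2976.03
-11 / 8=-1.38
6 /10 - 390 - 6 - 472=-4337 /5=-867.40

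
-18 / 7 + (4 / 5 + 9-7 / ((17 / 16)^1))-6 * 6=-21039 / 595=-35.36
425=425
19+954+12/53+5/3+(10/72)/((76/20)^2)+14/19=672008809/688788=975.64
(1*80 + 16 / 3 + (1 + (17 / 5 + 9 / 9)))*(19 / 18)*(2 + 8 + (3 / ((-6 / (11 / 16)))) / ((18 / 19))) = 143543309 / 155520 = 922.99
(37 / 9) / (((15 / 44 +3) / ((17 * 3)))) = 27676 / 441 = 62.76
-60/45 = -1.33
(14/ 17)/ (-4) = -0.21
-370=-370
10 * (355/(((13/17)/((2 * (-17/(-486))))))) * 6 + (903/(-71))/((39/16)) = 145294804/74763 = 1943.41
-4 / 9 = -0.44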